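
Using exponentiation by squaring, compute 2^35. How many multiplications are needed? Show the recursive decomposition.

Computing 2^35 by squaring (build up from 2^1; each line after the first costs one multiplication):

2^1 = 2
2^2 = (2^1)^2 = 2^2 = 4
2^4 = (2^2)^2 = 4^2 = 16
2^8 = (2^4)^2 = 16^2 = 256
2^16 = (2^8)^2 = 256^2 = 65536
2^17 = 2 * 2^16 = 2 * 65536 = 131072
2^34 = (2^17)^2 = 131072^2 = 17179869184
2^35 = 2 * 2^34 = 2 * 17179869184 = 34359738368

Result: 34359738368
Multiplications needed: 7 (7 lines after 2^1)

2^35 = 34359738368. Using exponentiation by squaring, this requires 7 multiplications. The key idea: if the exponent is even, square the half-power; if odd, multiply by the base once.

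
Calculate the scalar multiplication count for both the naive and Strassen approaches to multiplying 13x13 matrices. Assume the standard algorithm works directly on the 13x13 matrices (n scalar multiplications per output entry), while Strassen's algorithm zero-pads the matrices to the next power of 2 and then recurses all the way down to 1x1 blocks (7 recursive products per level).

Matrix multiplication for 13x13 matrices:

Strassen's algorithm requires power-of-2 dimensions. Pad 13x13 to 16x16 (next power of 2).

Standard algorithm: 13^3 = 2197 multiplications
Strassen's algorithm: 7^(log2(16)) = 7^4 = 2401 multiplications
Difference: 2197 - 2401 = -204 (Strassen uses MORE here due to padding overhead — for small or just-over-power-of-2 n, padding can outweigh the per-level savings)

Standard: 2197 multiplications (13^3). Strassen: 2401 multiplications (7^4, after padding to 16x16). Strassen reduces 8 recursive multiplications to 7 at each level.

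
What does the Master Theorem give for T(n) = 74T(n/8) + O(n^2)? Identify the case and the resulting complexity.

Master Theorem for T(n) = 74T(n/8) + O(n^2):

a = 74, b = 8, c = 2
log_b(a) = log_8(74) = 2.0698

Case 1: c = 2 < log_8(74) = 2.0698
T(n) = O(n^(log_8 74))

For T(n) = 74T(n/8) + O(n^2): log_8(74) = 2.0698. This is Case 1 of the Master Theorem (c < log_b(a), work dominated by leaves), giving O(n^(log_8 74)).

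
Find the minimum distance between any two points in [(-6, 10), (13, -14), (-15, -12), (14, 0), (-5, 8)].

Computing all pairwise distances among 5 points:

d((-6, 10), (13, -14)) = 30.6105
d((-6, 10), (-15, -12)) = 23.7697
d((-6, 10), (14, 0)) = 22.3607
d((-6, 10), (-5, 8)) = 2.2361 <-- minimum
d((13, -14), (-15, -12)) = 28.0713
d((13, -14), (14, 0)) = 14.0357
d((13, -14), (-5, 8)) = 28.4253
d((-15, -12), (14, 0)) = 31.3847
d((-15, -12), (-5, 8)) = 22.3607
d((14, 0), (-5, 8)) = 20.6155

Closest pair: (-6, 10) and (-5, 8) with distance 2.2361

The closest pair is (-6, 10) and (-5, 8) with Euclidean distance 2.2361. For 5 points, brute-force pairwise comparison is shown above. For large n, the divide-and-conquer algorithm (sort by x, recurse on halves, check the dividing strip) achieves O(n log n).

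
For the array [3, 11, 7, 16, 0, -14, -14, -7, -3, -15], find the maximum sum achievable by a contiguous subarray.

Using Kadane's algorithm on [3, 11, 7, 16, 0, -14, -14, -7, -3, -15]:

Scanning through the array:
Position 1 (value 11): max_ending_here = 14, max_so_far = 14
Position 2 (value 7): max_ending_here = 21, max_so_far = 21
Position 3 (value 16): max_ending_here = 37, max_so_far = 37
Position 4 (value 0): max_ending_here = 37, max_so_far = 37
Position 5 (value -14): max_ending_here = 23, max_so_far = 37
Position 6 (value -14): max_ending_here = 9, max_so_far = 37
Position 7 (value -7): max_ending_here = 2, max_so_far = 37
Position 8 (value -3): max_ending_here = -1, max_so_far = 37
Position 9 (value -15): max_ending_here = -15, max_so_far = 37

Maximum subarray: [3, 11, 7, 16]
Maximum sum: 37

The maximum subarray is [3, 11, 7, 16] with sum 37. This subarray runs from index 0 to index 3.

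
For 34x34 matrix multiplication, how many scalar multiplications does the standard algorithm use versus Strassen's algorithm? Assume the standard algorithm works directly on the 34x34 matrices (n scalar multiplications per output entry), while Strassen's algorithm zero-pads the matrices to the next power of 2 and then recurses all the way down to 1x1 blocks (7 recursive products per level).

Matrix multiplication for 34x34 matrices:

Strassen's algorithm requires power-of-2 dimensions. Pad 34x34 to 64x64 (next power of 2).

Standard algorithm: 34^3 = 39304 multiplications
Strassen's algorithm: 7^(log2(64)) = 7^6 = 117649 multiplications
Difference: 39304 - 117649 = -78345 (Strassen uses MORE here due to padding overhead — for small or just-over-power-of-2 n, padding can outweigh the per-level savings)

Standard: 39304 multiplications (34^3). Strassen: 117649 multiplications (7^6, after padding to 64x64). Strassen reduces 8 recursive multiplications to 7 at each level.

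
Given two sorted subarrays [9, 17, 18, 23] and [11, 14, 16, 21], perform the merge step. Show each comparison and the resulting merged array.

Merging process:

Compare 9 vs 11: take 9 from left. Merged: [9]
Compare 17 vs 11: take 11 from right. Merged: [9, 11]
Compare 17 vs 14: take 14 from right. Merged: [9, 11, 14]
Compare 17 vs 16: take 16 from right. Merged: [9, 11, 14, 16]
Compare 17 vs 21: take 17 from left. Merged: [9, 11, 14, 16, 17]
Compare 18 vs 21: take 18 from left. Merged: [9, 11, 14, 16, 17, 18]
Compare 23 vs 21: take 21 from right. Merged: [9, 11, 14, 16, 17, 18, 21]
Append remaining from left: [23]. Merged: [9, 11, 14, 16, 17, 18, 21, 23]

Final merged array: [9, 11, 14, 16, 17, 18, 21, 23]
Total comparisons: 7

The merged array is [9, 11, 14, 16, 17, 18, 21, 23], requiring 7 comparisons. The merge step runs in O(n) time where n is the total number of elements.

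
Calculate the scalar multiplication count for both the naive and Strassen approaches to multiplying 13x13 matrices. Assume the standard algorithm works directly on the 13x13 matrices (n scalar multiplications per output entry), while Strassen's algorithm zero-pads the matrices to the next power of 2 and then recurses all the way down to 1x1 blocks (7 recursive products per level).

Matrix multiplication for 13x13 matrices:

Strassen's algorithm requires power-of-2 dimensions. Pad 13x13 to 16x16 (next power of 2).

Standard algorithm: 13^3 = 2197 multiplications
Strassen's algorithm: 7^(log2(16)) = 7^4 = 2401 multiplications
Difference: 2197 - 2401 = -204 (Strassen uses MORE here due to padding overhead — for small or just-over-power-of-2 n, padding can outweigh the per-level savings)

Standard: 2197 multiplications (13^3). Strassen: 2401 multiplications (7^4, after padding to 16x16). Strassen reduces 8 recursive multiplications to 7 at each level.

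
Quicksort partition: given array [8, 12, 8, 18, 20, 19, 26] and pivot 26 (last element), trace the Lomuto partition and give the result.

Lomuto partition with pivot = 26:

Initial array: [8, 12, 8, 18, 20, 19, 26]

arr[0]=8 <= 26: swap with position 0, array becomes [8, 12, 8, 18, 20, 19, 26]
arr[1]=12 <= 26: swap with position 1, array becomes [8, 12, 8, 18, 20, 19, 26]
arr[2]=8 <= 26: swap with position 2, array becomes [8, 12, 8, 18, 20, 19, 26]
arr[3]=18 <= 26: swap with position 3, array becomes [8, 12, 8, 18, 20, 19, 26]
arr[4]=20 <= 26: swap with position 4, array becomes [8, 12, 8, 18, 20, 19, 26]
arr[5]=19 <= 26: swap with position 5, array becomes [8, 12, 8, 18, 20, 19, 26]

Place pivot at position 6: [8, 12, 8, 18, 20, 19, 26]
Pivot position: 6

After partitioning with pivot 26, the array becomes [8, 12, 8, 18, 20, 19, 26]. The pivot is placed at index 6. All elements to the left of the pivot are <= 26, and all elements to the right are > 26.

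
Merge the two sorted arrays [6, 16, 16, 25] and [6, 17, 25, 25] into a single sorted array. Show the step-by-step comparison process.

Merging process:

Compare 6 vs 6: take 6 from left. Merged: [6]
Compare 16 vs 6: take 6 from right. Merged: [6, 6]
Compare 16 vs 17: take 16 from left. Merged: [6, 6, 16]
Compare 16 vs 17: take 16 from left. Merged: [6, 6, 16, 16]
Compare 25 vs 17: take 17 from right. Merged: [6, 6, 16, 16, 17]
Compare 25 vs 25: take 25 from left. Merged: [6, 6, 16, 16, 17, 25]
Append remaining from right: [25, 25]. Merged: [6, 6, 16, 16, 17, 25, 25, 25]

Final merged array: [6, 6, 16, 16, 17, 25, 25, 25]
Total comparisons: 6

The merged array is [6, 6, 16, 16, 17, 25, 25, 25], requiring 6 comparisons. The merge step runs in O(n) time where n is the total number of elements.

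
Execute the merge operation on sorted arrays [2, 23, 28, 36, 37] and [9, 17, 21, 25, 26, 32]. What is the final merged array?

Merging process:

Compare 2 vs 9: take 2 from left. Merged: [2]
Compare 23 vs 9: take 9 from right. Merged: [2, 9]
Compare 23 vs 17: take 17 from right. Merged: [2, 9, 17]
Compare 23 vs 21: take 21 from right. Merged: [2, 9, 17, 21]
Compare 23 vs 25: take 23 from left. Merged: [2, 9, 17, 21, 23]
Compare 28 vs 25: take 25 from right. Merged: [2, 9, 17, 21, 23, 25]
Compare 28 vs 26: take 26 from right. Merged: [2, 9, 17, 21, 23, 25, 26]
Compare 28 vs 32: take 28 from left. Merged: [2, 9, 17, 21, 23, 25, 26, 28]
Compare 36 vs 32: take 32 from right. Merged: [2, 9, 17, 21, 23, 25, 26, 28, 32]
Append remaining from left: [36, 37]. Merged: [2, 9, 17, 21, 23, 25, 26, 28, 32, 36, 37]

Final merged array: [2, 9, 17, 21, 23, 25, 26, 28, 32, 36, 37]
Total comparisons: 9

The merged array is [2, 9, 17, 21, 23, 25, 26, 28, 32, 36, 37], requiring 9 comparisons. The merge step runs in O(n) time where n is the total number of elements.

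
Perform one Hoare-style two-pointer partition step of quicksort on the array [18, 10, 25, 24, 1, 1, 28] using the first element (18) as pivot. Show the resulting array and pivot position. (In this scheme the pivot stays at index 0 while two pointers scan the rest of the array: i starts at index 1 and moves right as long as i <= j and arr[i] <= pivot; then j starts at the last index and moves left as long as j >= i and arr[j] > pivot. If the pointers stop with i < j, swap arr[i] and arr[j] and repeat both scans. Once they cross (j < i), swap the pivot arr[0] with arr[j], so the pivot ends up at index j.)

Hoare-style two-pointer partition with pivot = 18:

Initial array: [18, 10, 25, 24, 1, 1, 28]

Pointers start at i = 1, j = 6.
i stops at index 2 (arr[2]=25 > 18), j stops at index 5 (arr[5]=1 <= 18): swap arr[2] and arr[5], array becomes [18, 10, 1, 24, 1, 25, 28]
i stops at index 3 (arr[3]=24 > 18), j stops at index 4 (arr[4]=1 <= 18): swap arr[3] and arr[4], array becomes [18, 10, 1, 1, 24, 25, 28]
i ends at 4, j ends at 3: the pointers have crossed (j < i), so scanning stops.

Swap pivot arr[0] with arr[3] to place pivot at position 3: [1, 10, 1, 18, 24, 25, 28]
Pivot position: 3

After partitioning with pivot 18, the array becomes [1, 10, 1, 18, 24, 25, 28]. The pivot is placed at index 3. All elements to the left of the pivot are <= 18, and all elements to the right are > 18.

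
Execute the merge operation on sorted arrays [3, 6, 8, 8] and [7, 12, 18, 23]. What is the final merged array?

Merging process:

Compare 3 vs 7: take 3 from left. Merged: [3]
Compare 6 vs 7: take 6 from left. Merged: [3, 6]
Compare 8 vs 7: take 7 from right. Merged: [3, 6, 7]
Compare 8 vs 12: take 8 from left. Merged: [3, 6, 7, 8]
Compare 8 vs 12: take 8 from left. Merged: [3, 6, 7, 8, 8]
Append remaining from right: [12, 18, 23]. Merged: [3, 6, 7, 8, 8, 12, 18, 23]

Final merged array: [3, 6, 7, 8, 8, 12, 18, 23]
Total comparisons: 5

The merged array is [3, 6, 7, 8, 8, 12, 18, 23], requiring 5 comparisons. The merge step runs in O(n) time where n is the total number of elements.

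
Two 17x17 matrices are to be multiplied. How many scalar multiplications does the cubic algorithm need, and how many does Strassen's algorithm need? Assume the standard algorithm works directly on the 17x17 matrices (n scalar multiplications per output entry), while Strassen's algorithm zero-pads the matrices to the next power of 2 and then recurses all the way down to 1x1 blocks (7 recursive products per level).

Matrix multiplication for 17x17 matrices:

Strassen's algorithm requires power-of-2 dimensions. Pad 17x17 to 32x32 (next power of 2).

Standard algorithm: 17^3 = 4913 multiplications
Strassen's algorithm: 7^(log2(32)) = 7^5 = 16807 multiplications
Difference: 4913 - 16807 = -11894 (Strassen uses MORE here due to padding overhead — for small or just-over-power-of-2 n, padding can outweigh the per-level savings)

Standard: 4913 multiplications (17^3). Strassen: 16807 multiplications (7^5, after padding to 32x32). Strassen reduces 8 recursive multiplications to 7 at each level.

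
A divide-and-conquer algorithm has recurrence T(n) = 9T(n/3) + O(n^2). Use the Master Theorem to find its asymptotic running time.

Master Theorem for T(n) = 9T(n/3) + O(n^2):

a = 9, b = 3, c = 2
log_b(a) = log_3(9) = 2.0000

Case 2: c = 2 = log_3(9) = 2.0000
T(n) = O(n^2 log n) = O(n^2 log n)

For T(n) = 9T(n/3) + O(n^2): log_3(9) = 2.0000. This is Case 2 of the Master Theorem (c = log_b(a), equal work at all levels), giving O(n^2 log n).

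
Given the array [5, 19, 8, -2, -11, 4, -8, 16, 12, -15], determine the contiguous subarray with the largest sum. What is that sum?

Using Kadane's algorithm on [5, 19, 8, -2, -11, 4, -8, 16, 12, -15]:

Scanning through the array:
Position 1 (value 19): max_ending_here = 24, max_so_far = 24
Position 2 (value 8): max_ending_here = 32, max_so_far = 32
Position 3 (value -2): max_ending_here = 30, max_so_far = 32
Position 4 (value -11): max_ending_here = 19, max_so_far = 32
Position 5 (value 4): max_ending_here = 23, max_so_far = 32
Position 6 (value -8): max_ending_here = 15, max_so_far = 32
Position 7 (value 16): max_ending_here = 31, max_so_far = 32
Position 8 (value 12): max_ending_here = 43, max_so_far = 43
Position 9 (value -15): max_ending_here = 28, max_so_far = 43

Maximum subarray: [5, 19, 8, -2, -11, 4, -8, 16, 12]
Maximum sum: 43

The maximum subarray is [5, 19, 8, -2, -11, 4, -8, 16, 12] with sum 43. This subarray runs from index 0 to index 8.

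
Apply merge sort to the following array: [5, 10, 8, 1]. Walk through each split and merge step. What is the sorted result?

Merge sort trace:

Split: [5, 10, 8, 1] -> [5, 10] and [8, 1]
  Split: [5, 10] -> [5] and [10]
  Merge: [5] + [10] -> [5, 10]
  Split: [8, 1] -> [8] and [1]
  Merge: [8] + [1] -> [1, 8]
Merge: [5, 10] + [1, 8] -> [1, 5, 8, 10]

Final sorted array: [1, 5, 8, 10]

The merge sort proceeds by recursively splitting the array and merging sorted halves.
After all merges, the sorted array is [1, 5, 8, 10].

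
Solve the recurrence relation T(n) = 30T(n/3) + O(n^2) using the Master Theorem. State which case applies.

Master Theorem for T(n) = 30T(n/3) + O(n^2):

a = 30, b = 3, c = 2
log_b(a) = log_3(30) = 3.0959

Case 1: c = 2 < log_3(30) = 3.0959
T(n) = O(n^(log_3 30))

For T(n) = 30T(n/3) + O(n^2): log_3(30) = 3.0959. This is Case 1 of the Master Theorem (c < log_b(a), work dominated by leaves), giving O(n^(log_3 30)).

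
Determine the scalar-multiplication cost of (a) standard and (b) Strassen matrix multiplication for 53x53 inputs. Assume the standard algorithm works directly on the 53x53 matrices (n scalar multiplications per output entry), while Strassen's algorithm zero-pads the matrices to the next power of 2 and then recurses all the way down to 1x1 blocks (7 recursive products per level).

Matrix multiplication for 53x53 matrices:

Strassen's algorithm requires power-of-2 dimensions. Pad 53x53 to 64x64 (next power of 2).

Standard algorithm: 53^3 = 148877 multiplications
Strassen's algorithm: 7^(log2(64)) = 7^6 = 117649 multiplications
Savings: 148877 - 117649 = 31228 multiplications

Standard: 148877 multiplications (53^3). Strassen: 117649 multiplications (7^6, after padding to 64x64). Strassen reduces 8 recursive multiplications to 7 at each level.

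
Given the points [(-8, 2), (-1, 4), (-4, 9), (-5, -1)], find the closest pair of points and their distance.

Computing all pairwise distances among 4 points:

d((-8, 2), (-1, 4)) = 7.2801
d((-8, 2), (-4, 9)) = 8.0623
d((-8, 2), (-5, -1)) = 4.2426 <-- minimum
d((-1, 4), (-4, 9)) = 5.831
d((-1, 4), (-5, -1)) = 6.4031
d((-4, 9), (-5, -1)) = 10.0499

Closest pair: (-8, 2) and (-5, -1) with distance 4.2426

The closest pair is (-8, 2) and (-5, -1) with Euclidean distance 4.2426. For 4 points, brute-force pairwise comparison is shown above. For large n, the divide-and-conquer algorithm (sort by x, recurse on halves, check the dividing strip) achieves O(n log n).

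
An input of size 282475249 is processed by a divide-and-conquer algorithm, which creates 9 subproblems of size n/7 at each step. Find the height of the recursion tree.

For divide and conquer with division factor 7:

Problem sizes at each level:
Level 0: 282475249
Level 1: 40353607
Level 2: 5764801
Level 3: 823543
Level 4: 117649
Level 5: 16807
Level 6: 2401
Level 7: 343
Level 8: 49
Level 9: 7
Level 10: 1

The root is level 0 and the size-1 base case is level 10 (the tree spans levels 0 through 10, i.e. 11 levels counting the root), so the depth is the number of divisions: log_7(282475249) = 10

The recursion tree depth is log_7(282475249) = 10. At each level, the problem size is divided by 7, so it takes 10 divisions to reduce to a base case of size 1. The algorithm makes 9 recursive calls at each level.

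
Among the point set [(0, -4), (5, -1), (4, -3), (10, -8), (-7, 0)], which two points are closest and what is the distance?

Computing all pairwise distances among 5 points:

d((0, -4), (5, -1)) = 5.831
d((0, -4), (4, -3)) = 4.1231
d((0, -4), (10, -8)) = 10.7703
d((0, -4), (-7, 0)) = 8.0623
d((5, -1), (4, -3)) = 2.2361 <-- minimum
d((5, -1), (10, -8)) = 8.6023
d((5, -1), (-7, 0)) = 12.0416
d((4, -3), (10, -8)) = 7.8102
d((4, -3), (-7, 0)) = 11.4018
d((10, -8), (-7, 0)) = 18.7883

Closest pair: (5, -1) and (4, -3) with distance 2.2361

The closest pair is (5, -1) and (4, -3) with Euclidean distance 2.2361. For 5 points, brute-force pairwise comparison is shown above. For large n, the divide-and-conquer algorithm (sort by x, recurse on halves, check the dividing strip) achieves O(n log n).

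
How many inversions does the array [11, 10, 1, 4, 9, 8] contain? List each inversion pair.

Finding inversions in [11, 10, 1, 4, 9, 8]:

(0, 1): arr[0]=11 > arr[1]=10
(0, 2): arr[0]=11 > arr[2]=1
(0, 3): arr[0]=11 > arr[3]=4
(0, 4): arr[0]=11 > arr[4]=9
(0, 5): arr[0]=11 > arr[5]=8
(1, 2): arr[1]=10 > arr[2]=1
(1, 3): arr[1]=10 > arr[3]=4
(1, 4): arr[1]=10 > arr[4]=9
(1, 5): arr[1]=10 > arr[5]=8
(4, 5): arr[4]=9 > arr[5]=8

Total inversions: 10

The array has 10 inversion(s): (0,1), (0,2), (0,3), (0,4), (0,5), (1,2), (1,3), (1,4), (1,5), (4,5). Each pair (i,j) satisfies i < j and arr[i] > arr[j].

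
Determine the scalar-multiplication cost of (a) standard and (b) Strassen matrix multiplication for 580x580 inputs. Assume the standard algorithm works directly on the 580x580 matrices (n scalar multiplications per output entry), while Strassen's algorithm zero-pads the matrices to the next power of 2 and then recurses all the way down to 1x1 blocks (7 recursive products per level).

Matrix multiplication for 580x580 matrices:

Strassen's algorithm requires power-of-2 dimensions. Pad 580x580 to 1024x1024 (next power of 2).

Standard algorithm: 580^3 = 195112000 multiplications
Strassen's algorithm: 7^(log2(1024)) = 7^10 = 282475249 multiplications
Difference: 195112000 - 282475249 = -87363249 (Strassen uses MORE here due to padding overhead — for small or just-over-power-of-2 n, padding can outweigh the per-level savings)

Standard: 195112000 multiplications (580^3). Strassen: 282475249 multiplications (7^10, after padding to 1024x1024). Strassen reduces 8 recursive multiplications to 7 at each level.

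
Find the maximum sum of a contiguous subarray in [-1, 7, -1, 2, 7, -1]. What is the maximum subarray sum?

Using Kadane's algorithm on [-1, 7, -1, 2, 7, -1]:

Scanning through the array:
Position 1 (value 7): max_ending_here = 7, max_so_far = 7
Position 2 (value -1): max_ending_here = 6, max_so_far = 7
Position 3 (value 2): max_ending_here = 8, max_so_far = 8
Position 4 (value 7): max_ending_here = 15, max_so_far = 15
Position 5 (value -1): max_ending_here = 14, max_so_far = 15

Maximum subarray: [7, -1, 2, 7]
Maximum sum: 15

The maximum subarray is [7, -1, 2, 7] with sum 15. This subarray runs from index 1 to index 4.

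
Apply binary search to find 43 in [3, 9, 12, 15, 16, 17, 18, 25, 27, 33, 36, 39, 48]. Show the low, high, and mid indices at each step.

Binary search for 43 in [3, 9, 12, 15, 16, 17, 18, 25, 27, 33, 36, 39, 48]:

lo=0, hi=12, mid=6, arr[mid]=18 -> 18 < 43, search right half
lo=7, hi=12, mid=9, arr[mid]=33 -> 33 < 43, search right half
lo=10, hi=12, mid=11, arr[mid]=39 -> 39 < 43, search right half
lo=12, hi=12, mid=12, arr[mid]=48 -> 48 > 43, search left half
lo=12 > hi=11, target 43 not found

Binary search determines that 43 is not in the array after 4 comparisons. The search space was exhausted without finding the target.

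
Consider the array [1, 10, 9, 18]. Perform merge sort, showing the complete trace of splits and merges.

Merge sort trace:

Split: [1, 10, 9, 18] -> [1, 10] and [9, 18]
  Split: [1, 10] -> [1] and [10]
  Merge: [1] + [10] -> [1, 10]
  Split: [9, 18] -> [9] and [18]
  Merge: [9] + [18] -> [9, 18]
Merge: [1, 10] + [9, 18] -> [1, 9, 10, 18]

Final sorted array: [1, 9, 10, 18]

The merge sort proceeds by recursively splitting the array and merging sorted halves.
After all merges, the sorted array is [1, 9, 10, 18].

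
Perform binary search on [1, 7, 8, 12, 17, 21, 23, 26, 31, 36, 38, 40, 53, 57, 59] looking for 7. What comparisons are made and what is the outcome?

Binary search for 7 in [1, 7, 8, 12, 17, 21, 23, 26, 31, 36, 38, 40, 53, 57, 59]:

lo=0, hi=14, mid=7, arr[mid]=26 -> 26 > 7, search left half
lo=0, hi=6, mid=3, arr[mid]=12 -> 12 > 7, search left half
lo=0, hi=2, mid=1, arr[mid]=7 -> Found target at index 1!

Binary search finds 7 at index 1 after 3 comparisons. The search repeatedly halves the search space by comparing with the middle element.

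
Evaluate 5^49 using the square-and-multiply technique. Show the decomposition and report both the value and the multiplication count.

Computing 5^49 by squaring (build up from 5^1; each line after the first costs one multiplication):

5^1 = 5
5^2 = (5^1)^2 = 5^2 = 25
5^3 = 5 * 5^2 = 5 * 25 = 125
5^6 = (5^3)^2 = 125^2 = 15625
5^12 = (5^6)^2 = 15625^2 = 244140625
5^24 = (5^12)^2 = 244140625^2 = 59604644775390625
5^48 = (5^24)^2 = 59604644775390625^2 = 3552713678800500929355621337890625
5^49 = 5 * 5^48 = 5 * 3552713678800500929355621337890625 = 17763568394002504646778106689453125

Result: 17763568394002504646778106689453125
Multiplications needed: 7 (7 lines after 5^1)

5^49 = 17763568394002504646778106689453125. Using exponentiation by squaring, this requires 7 multiplications. The key idea: if the exponent is even, square the half-power; if odd, multiply by the base once.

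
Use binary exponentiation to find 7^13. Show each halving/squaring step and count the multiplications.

Computing 7^13 by squaring (build up from 7^1; each line after the first costs one multiplication):

7^1 = 7
7^2 = (7^1)^2 = 7^2 = 49
7^3 = 7 * 7^2 = 7 * 49 = 343
7^6 = (7^3)^2 = 343^2 = 117649
7^12 = (7^6)^2 = 117649^2 = 13841287201
7^13 = 7 * 7^12 = 7 * 13841287201 = 96889010407

Result: 96889010407
Multiplications needed: 5 (5 lines after 7^1)

7^13 = 96889010407. Using exponentiation by squaring, this requires 5 multiplications. The key idea: if the exponent is even, square the half-power; if odd, multiply by the base once.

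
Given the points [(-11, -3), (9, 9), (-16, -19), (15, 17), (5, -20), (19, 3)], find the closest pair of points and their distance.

Computing all pairwise distances among 6 points:

d((-11, -3), (9, 9)) = 23.3238
d((-11, -3), (-16, -19)) = 16.7631
d((-11, -3), (15, 17)) = 32.8024
d((-11, -3), (5, -20)) = 23.3452
d((-11, -3), (19, 3)) = 30.5941
d((9, 9), (-16, -19)) = 37.5366
d((9, 9), (15, 17)) = 10.0 <-- minimum
d((9, 9), (5, -20)) = 29.2746
d((9, 9), (19, 3)) = 11.6619
d((-16, -19), (15, 17)) = 47.5079
d((-16, -19), (5, -20)) = 21.0238
d((-16, -19), (19, 3)) = 41.3401
d((15, 17), (5, -20)) = 38.3275
d((15, 17), (19, 3)) = 14.5602
d((5, -20), (19, 3)) = 26.9258

Closest pair: (9, 9) and (15, 17) with distance 10.0

The closest pair is (9, 9) and (15, 17) with Euclidean distance 10.0. For 6 points, brute-force pairwise comparison is shown above. For large n, the divide-and-conquer algorithm (sort by x, recurse on halves, check the dividing strip) achieves O(n log n).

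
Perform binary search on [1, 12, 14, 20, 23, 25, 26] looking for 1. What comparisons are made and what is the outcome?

Binary search for 1 in [1, 12, 14, 20, 23, 25, 26]:

lo=0, hi=6, mid=3, arr[mid]=20 -> 20 > 1, search left half
lo=0, hi=2, mid=1, arr[mid]=12 -> 12 > 1, search left half
lo=0, hi=0, mid=0, arr[mid]=1 -> Found target at index 0!

Binary search finds 1 at index 0 after 3 comparisons. The search repeatedly halves the search space by comparing with the middle element.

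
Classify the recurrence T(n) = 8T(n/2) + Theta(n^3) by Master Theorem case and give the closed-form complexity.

Master Theorem for T(n) = 8T(n/2) + O(n^3):

a = 8, b = 2, c = 3
log_b(a) = log_2(8) = 3.0000

Case 2: c = 3 = log_2(8) = 3.0000
T(n) = O(n^3 log n) = O(n^3 log n)

For T(n) = 8T(n/2) + O(n^3): log_2(8) = 3.0000. This is Case 2 of the Master Theorem (c = log_b(a), equal work at all levels), giving O(n^3 log n).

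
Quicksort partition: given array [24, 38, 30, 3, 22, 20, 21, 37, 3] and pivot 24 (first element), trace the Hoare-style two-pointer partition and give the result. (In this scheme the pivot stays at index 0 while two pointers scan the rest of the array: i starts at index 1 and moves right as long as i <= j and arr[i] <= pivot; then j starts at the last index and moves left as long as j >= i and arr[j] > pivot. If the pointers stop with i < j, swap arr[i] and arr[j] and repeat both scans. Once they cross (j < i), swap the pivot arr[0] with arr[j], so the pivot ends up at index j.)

Hoare-style two-pointer partition with pivot = 24:

Initial array: [24, 38, 30, 3, 22, 20, 21, 37, 3]

Pointers start at i = 1, j = 8.
i stops at index 1 (arr[1]=38 > 24), j stops at index 8 (arr[8]=3 <= 24): swap arr[1] and arr[8], array becomes [24, 3, 30, 3, 22, 20, 21, 37, 38]
i stops at index 2 (arr[2]=30 > 24), j stops at index 6 (arr[6]=21 <= 24): swap arr[2] and arr[6], array becomes [24, 3, 21, 3, 22, 20, 30, 37, 38]
i ends at 6, j ends at 5: the pointers have crossed (j < i), so scanning stops.

Swap pivot arr[0] with arr[5] to place pivot at position 5: [20, 3, 21, 3, 22, 24, 30, 37, 38]
Pivot position: 5

After partitioning with pivot 24, the array becomes [20, 3, 21, 3, 22, 24, 30, 37, 38]. The pivot is placed at index 5. All elements to the left of the pivot are <= 24, and all elements to the right are > 24.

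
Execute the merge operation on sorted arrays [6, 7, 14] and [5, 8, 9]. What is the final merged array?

Merging process:

Compare 6 vs 5: take 5 from right. Merged: [5]
Compare 6 vs 8: take 6 from left. Merged: [5, 6]
Compare 7 vs 8: take 7 from left. Merged: [5, 6, 7]
Compare 14 vs 8: take 8 from right. Merged: [5, 6, 7, 8]
Compare 14 vs 9: take 9 from right. Merged: [5, 6, 7, 8, 9]
Append remaining from left: [14]. Merged: [5, 6, 7, 8, 9, 14]

Final merged array: [5, 6, 7, 8, 9, 14]
Total comparisons: 5

The merged array is [5, 6, 7, 8, 9, 14], requiring 5 comparisons. The merge step runs in O(n) time where n is the total number of elements.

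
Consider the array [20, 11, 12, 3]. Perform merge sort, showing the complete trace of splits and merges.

Merge sort trace:

Split: [20, 11, 12, 3] -> [20, 11] and [12, 3]
  Split: [20, 11] -> [20] and [11]
  Merge: [20] + [11] -> [11, 20]
  Split: [12, 3] -> [12] and [3]
  Merge: [12] + [3] -> [3, 12]
Merge: [11, 20] + [3, 12] -> [3, 11, 12, 20]

Final sorted array: [3, 11, 12, 20]

The merge sort proceeds by recursively splitting the array and merging sorted halves.
After all merges, the sorted array is [3, 11, 12, 20].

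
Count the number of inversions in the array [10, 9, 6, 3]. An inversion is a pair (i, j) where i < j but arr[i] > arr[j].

Finding inversions in [10, 9, 6, 3]:

(0, 1): arr[0]=10 > arr[1]=9
(0, 2): arr[0]=10 > arr[2]=6
(0, 3): arr[0]=10 > arr[3]=3
(1, 2): arr[1]=9 > arr[2]=6
(1, 3): arr[1]=9 > arr[3]=3
(2, 3): arr[2]=6 > arr[3]=3

Total inversions: 6

The array has 6 inversion(s): (0,1), (0,2), (0,3), (1,2), (1,3), (2,3). Each pair (i,j) satisfies i < j and arr[i] > arr[j].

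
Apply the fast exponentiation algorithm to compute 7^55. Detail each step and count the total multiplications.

Computing 7^55 by squaring (build up from 7^1; each line after the first costs one multiplication):

7^1 = 7
7^2 = (7^1)^2 = 7^2 = 49
7^3 = 7 * 7^2 = 7 * 49 = 343
7^6 = (7^3)^2 = 343^2 = 117649
7^12 = (7^6)^2 = 117649^2 = 13841287201
7^13 = 7 * 7^12 = 7 * 13841287201 = 96889010407
7^26 = (7^13)^2 = 96889010407^2 = 9387480337647754305649
7^27 = 7 * 7^26 = 7 * 9387480337647754305649 = 65712362363534280139543
7^54 = (7^27)^2 = 65712362363534280139543^2 = 4318114567396436564035293097707728087552248849
7^55 = 7 * 7^54 = 7 * 4318114567396436564035293097707728087552248849 = 30226801971775055948247051683954096612865741943

Result: 30226801971775055948247051683954096612865741943
Multiplications needed: 9 (9 lines after 7^1)

7^55 = 30226801971775055948247051683954096612865741943. Using exponentiation by squaring, this requires 9 multiplications. The key idea: if the exponent is even, square the half-power; if odd, multiply by the base once.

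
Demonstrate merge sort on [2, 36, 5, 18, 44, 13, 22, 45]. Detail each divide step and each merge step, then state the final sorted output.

Merge sort trace:

Split: [2, 36, 5, 18, 44, 13, 22, 45] -> [2, 36, 5, 18] and [44, 13, 22, 45]
  Split: [2, 36, 5, 18] -> [2, 36] and [5, 18]
    Split: [2, 36] -> [2] and [36]
    Merge: [2] + [36] -> [2, 36]
    Split: [5, 18] -> [5] and [18]
    Merge: [5] + [18] -> [5, 18]
  Merge: [2, 36] + [5, 18] -> [2, 5, 18, 36]
  Split: [44, 13, 22, 45] -> [44, 13] and [22, 45]
    Split: [44, 13] -> [44] and [13]
    Merge: [44] + [13] -> [13, 44]
    Split: [22, 45] -> [22] and [45]
    Merge: [22] + [45] -> [22, 45]
  Merge: [13, 44] + [22, 45] -> [13, 22, 44, 45]
Merge: [2, 5, 18, 36] + [13, 22, 44, 45] -> [2, 5, 13, 18, 22, 36, 44, 45]

Final sorted array: [2, 5, 13, 18, 22, 36, 44, 45]

The merge sort proceeds by recursively splitting the array and merging sorted halves.
After all merges, the sorted array is [2, 5, 13, 18, 22, 36, 44, 45].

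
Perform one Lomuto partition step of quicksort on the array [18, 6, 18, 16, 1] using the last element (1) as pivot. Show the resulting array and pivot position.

Lomuto partition with pivot = 1:

Initial array: [18, 6, 18, 16, 1]

arr[0]=18 > 1: no swap
arr[1]=6 > 1: no swap
arr[2]=18 > 1: no swap
arr[3]=16 > 1: no swap

Place pivot at position 0: [1, 6, 18, 16, 18]
Pivot position: 0

After partitioning with pivot 1, the array becomes [1, 6, 18, 16, 18]. The pivot is placed at index 0. All elements to the left of the pivot are <= 1, and all elements to the right are > 1.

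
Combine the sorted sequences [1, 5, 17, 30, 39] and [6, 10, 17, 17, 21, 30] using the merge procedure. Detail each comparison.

Merging process:

Compare 1 vs 6: take 1 from left. Merged: [1]
Compare 5 vs 6: take 5 from left. Merged: [1, 5]
Compare 17 vs 6: take 6 from right. Merged: [1, 5, 6]
Compare 17 vs 10: take 10 from right. Merged: [1, 5, 6, 10]
Compare 17 vs 17: take 17 from left. Merged: [1, 5, 6, 10, 17]
Compare 30 vs 17: take 17 from right. Merged: [1, 5, 6, 10, 17, 17]
Compare 30 vs 17: take 17 from right. Merged: [1, 5, 6, 10, 17, 17, 17]
Compare 30 vs 21: take 21 from right. Merged: [1, 5, 6, 10, 17, 17, 17, 21]
Compare 30 vs 30: take 30 from left. Merged: [1, 5, 6, 10, 17, 17, 17, 21, 30]
Compare 39 vs 30: take 30 from right. Merged: [1, 5, 6, 10, 17, 17, 17, 21, 30, 30]
Append remaining from left: [39]. Merged: [1, 5, 6, 10, 17, 17, 17, 21, 30, 30, 39]

Final merged array: [1, 5, 6, 10, 17, 17, 17, 21, 30, 30, 39]
Total comparisons: 10

The merged array is [1, 5, 6, 10, 17, 17, 17, 21, 30, 30, 39], requiring 10 comparisons. The merge step runs in O(n) time where n is the total number of elements.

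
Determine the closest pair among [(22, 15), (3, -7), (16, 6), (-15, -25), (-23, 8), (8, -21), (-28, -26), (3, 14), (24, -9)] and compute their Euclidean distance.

Computing all pairwise distances among 9 points:

d((22, 15), (3, -7)) = 29.0689
d((22, 15), (16, 6)) = 10.8167 <-- minimum
d((22, 15), (-15, -25)) = 54.4885
d((22, 15), (-23, 8)) = 45.5412
d((22, 15), (8, -21)) = 38.6264
d((22, 15), (-28, -26)) = 64.6607
d((22, 15), (3, 14)) = 19.0263
d((22, 15), (24, -9)) = 24.0832
d((3, -7), (16, 6)) = 18.3848
d((3, -7), (-15, -25)) = 25.4558
d((3, -7), (-23, 8)) = 30.0167
d((3, -7), (8, -21)) = 14.8661
d((3, -7), (-28, -26)) = 36.3593
d((3, -7), (3, 14)) = 21.0
d((3, -7), (24, -9)) = 21.095
d((16, 6), (-15, -25)) = 43.8406
d((16, 6), (-23, 8)) = 39.0512
d((16, 6), (8, -21)) = 28.1603
d((16, 6), (-28, -26)) = 54.4059
d((16, 6), (3, 14)) = 15.2643
d((16, 6), (24, -9)) = 17.0
d((-15, -25), (-23, 8)) = 33.9559
d((-15, -25), (8, -21)) = 23.3452
d((-15, -25), (-28, -26)) = 13.0384
d((-15, -25), (3, 14)) = 42.9535
d((-15, -25), (24, -9)) = 42.1545
d((-23, 8), (8, -21)) = 42.45
d((-23, 8), (-28, -26)) = 34.3657
d((-23, 8), (3, 14)) = 26.6833
d((-23, 8), (24, -9)) = 49.98
d((8, -21), (-28, -26)) = 36.3456
d((8, -21), (3, 14)) = 35.3553
d((8, -21), (24, -9)) = 20.0
d((-28, -26), (3, 14)) = 50.6063
d((-28, -26), (24, -9)) = 54.7083
d((3, 14), (24, -9)) = 31.1448

Closest pair: (22, 15) and (16, 6) with distance 10.8167

The closest pair is (22, 15) and (16, 6) with Euclidean distance 10.8167. For 9 points, brute-force pairwise comparison is shown above. For large n, the divide-and-conquer algorithm (sort by x, recurse on halves, check the dividing strip) achieves O(n log n).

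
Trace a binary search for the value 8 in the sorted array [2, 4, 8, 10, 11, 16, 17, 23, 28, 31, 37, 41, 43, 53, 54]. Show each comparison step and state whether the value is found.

Binary search for 8 in [2, 4, 8, 10, 11, 16, 17, 23, 28, 31, 37, 41, 43, 53, 54]:

lo=0, hi=14, mid=7, arr[mid]=23 -> 23 > 8, search left half
lo=0, hi=6, mid=3, arr[mid]=10 -> 10 > 8, search left half
lo=0, hi=2, mid=1, arr[mid]=4 -> 4 < 8, search right half
lo=2, hi=2, mid=2, arr[mid]=8 -> Found target at index 2!

Binary search finds 8 at index 2 after 4 comparisons. The search repeatedly halves the search space by comparing with the middle element.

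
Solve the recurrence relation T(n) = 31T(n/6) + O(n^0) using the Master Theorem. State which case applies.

Master Theorem for T(n) = 31T(n/6) + O(n^0):

a = 31, b = 6, c = 0
log_b(a) = log_6(31) = 1.9165

Case 1: c = 0 < log_6(31) = 1.9165
T(n) = O(n^(log_6 31))

For T(n) = 31T(n/6) + O(n^0): log_6(31) = 1.9165. This is Case 1 of the Master Theorem (c < log_b(a), work dominated by leaves), giving O(n^(log_6 31)).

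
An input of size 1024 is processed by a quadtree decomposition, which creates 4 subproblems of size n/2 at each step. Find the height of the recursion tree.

For divide and conquer with division factor 2:

Problem sizes at each level:
Level 0: 1024
Level 1: 512
Level 2: 256
Level 3: 128
Level 4: 64
Level 5: 32
Level 6: 16
Level 7: 8
Level 8: 4
Level 9: 2
Level 10: 1

The root is level 0 and the size-1 base case is level 10 (the tree spans levels 0 through 10, i.e. 11 levels counting the root), so the depth is the number of divisions: log_2(1024) = 10

The recursion tree depth is log_2(1024) = 10. At each level, the problem size is divided by 2, so it takes 10 divisions to reduce to a base case of size 1. The algorithm makes 4 recursive calls at each level.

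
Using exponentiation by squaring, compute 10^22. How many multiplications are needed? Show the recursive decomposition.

Computing 10^22 by squaring (build up from 10^1; each line after the first costs one multiplication):

10^1 = 10
10^2 = (10^1)^2 = 10^2 = 100
10^4 = (10^2)^2 = 100^2 = 10000
10^5 = 10 * 10^4 = 10 * 10000 = 100000
10^10 = (10^5)^2 = 100000^2 = 10000000000
10^11 = 10 * 10^10 = 10 * 10000000000 = 100000000000
10^22 = (10^11)^2 = 100000000000^2 = 10000000000000000000000

Result: 10000000000000000000000
Multiplications needed: 6 (6 lines after 10^1)

10^22 = 10000000000000000000000. Using exponentiation by squaring, this requires 6 multiplications. The key idea: if the exponent is even, square the half-power; if odd, multiply by the base once.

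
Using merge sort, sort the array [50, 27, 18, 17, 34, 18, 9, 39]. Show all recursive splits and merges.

Merge sort trace:

Split: [50, 27, 18, 17, 34, 18, 9, 39] -> [50, 27, 18, 17] and [34, 18, 9, 39]
  Split: [50, 27, 18, 17] -> [50, 27] and [18, 17]
    Split: [50, 27] -> [50] and [27]
    Merge: [50] + [27] -> [27, 50]
    Split: [18, 17] -> [18] and [17]
    Merge: [18] + [17] -> [17, 18]
  Merge: [27, 50] + [17, 18] -> [17, 18, 27, 50]
  Split: [34, 18, 9, 39] -> [34, 18] and [9, 39]
    Split: [34, 18] -> [34] and [18]
    Merge: [34] + [18] -> [18, 34]
    Split: [9, 39] -> [9] and [39]
    Merge: [9] + [39] -> [9, 39]
  Merge: [18, 34] + [9, 39] -> [9, 18, 34, 39]
Merge: [17, 18, 27, 50] + [9, 18, 34, 39] -> [9, 17, 18, 18, 27, 34, 39, 50]

Final sorted array: [9, 17, 18, 18, 27, 34, 39, 50]

The merge sort proceeds by recursively splitting the array and merging sorted halves.
After all merges, the sorted array is [9, 17, 18, 18, 27, 34, 39, 50].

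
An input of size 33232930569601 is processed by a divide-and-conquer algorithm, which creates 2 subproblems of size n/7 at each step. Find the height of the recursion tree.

For divide and conquer with division factor 7:

Problem sizes at each level:
Level 0: 33232930569601
Level 1: 4747561509943
Level 2: 678223072849
Level 3: 96889010407
Level 4: 13841287201
Level 5: 1977326743
Level 6: 282475249
Level 7: 40353607
Level 8: 5764801
Level 9: 823543
Level 10: 117649
Level 11: 16807
Level 12: 2401
Level 13: 343
Level 14: 49
Level 15: 7
Level 16: 1

The root is level 0 and the size-1 base case is level 16 (the tree spans levels 0 through 16, i.e. 17 levels counting the root), so the depth is the number of divisions: log_7(33232930569601) = 16

The recursion tree depth is log_7(33232930569601) = 16. At each level, the problem size is divided by 7, so it takes 16 divisions to reduce to a base case of size 1. The algorithm makes 2 recursive calls at each level.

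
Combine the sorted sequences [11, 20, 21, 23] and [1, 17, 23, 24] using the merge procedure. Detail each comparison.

Merging process:

Compare 11 vs 1: take 1 from right. Merged: [1]
Compare 11 vs 17: take 11 from left. Merged: [1, 11]
Compare 20 vs 17: take 17 from right. Merged: [1, 11, 17]
Compare 20 vs 23: take 20 from left. Merged: [1, 11, 17, 20]
Compare 21 vs 23: take 21 from left. Merged: [1, 11, 17, 20, 21]
Compare 23 vs 23: take 23 from left. Merged: [1, 11, 17, 20, 21, 23]
Append remaining from right: [23, 24]. Merged: [1, 11, 17, 20, 21, 23, 23, 24]

Final merged array: [1, 11, 17, 20, 21, 23, 23, 24]
Total comparisons: 6

The merged array is [1, 11, 17, 20, 21, 23, 23, 24], requiring 6 comparisons. The merge step runs in O(n) time where n is the total number of elements.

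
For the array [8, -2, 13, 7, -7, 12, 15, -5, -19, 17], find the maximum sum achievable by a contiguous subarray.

Using Kadane's algorithm on [8, -2, 13, 7, -7, 12, 15, -5, -19, 17]:

Scanning through the array:
Position 1 (value -2): max_ending_here = 6, max_so_far = 8
Position 2 (value 13): max_ending_here = 19, max_so_far = 19
Position 3 (value 7): max_ending_here = 26, max_so_far = 26
Position 4 (value -7): max_ending_here = 19, max_so_far = 26
Position 5 (value 12): max_ending_here = 31, max_so_far = 31
Position 6 (value 15): max_ending_here = 46, max_so_far = 46
Position 7 (value -5): max_ending_here = 41, max_so_far = 46
Position 8 (value -19): max_ending_here = 22, max_so_far = 46
Position 9 (value 17): max_ending_here = 39, max_so_far = 46

Maximum subarray: [8, -2, 13, 7, -7, 12, 15]
Maximum sum: 46

The maximum subarray is [8, -2, 13, 7, -7, 12, 15] with sum 46. This subarray runs from index 0 to index 6.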